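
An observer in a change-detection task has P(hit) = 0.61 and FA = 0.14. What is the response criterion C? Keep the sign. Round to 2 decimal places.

C = 0.40

z(H) = 0.2793
z(FA) = -1.0803
c = −½·[z(H) + z(FA)] = −0.5 × (0.2793 + (-1.0803)) = 0.4005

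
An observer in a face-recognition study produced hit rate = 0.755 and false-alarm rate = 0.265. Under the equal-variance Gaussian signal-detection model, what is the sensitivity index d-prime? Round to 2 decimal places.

d-prime = 1.32

z(H) = z(0.755) = 0.690
z(FA) = z(0.265) = -0.628
d' = z(H) − z(FA) = 0.690 − (-0.628) = 1.318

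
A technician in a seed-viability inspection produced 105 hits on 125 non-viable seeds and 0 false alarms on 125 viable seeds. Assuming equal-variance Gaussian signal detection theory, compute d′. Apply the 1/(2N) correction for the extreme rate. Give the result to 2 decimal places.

d′ = 3.65

The false-alarm rate is 0/125 = 0, so apply the 1/(2N) correction: FA → 1/(2·125) = 0.00400.
z(H) = z(0.84000) = 0.994
z(FA) = z(0.00400) = -2.652
d' = 0.994 − (-2.652) = 3.646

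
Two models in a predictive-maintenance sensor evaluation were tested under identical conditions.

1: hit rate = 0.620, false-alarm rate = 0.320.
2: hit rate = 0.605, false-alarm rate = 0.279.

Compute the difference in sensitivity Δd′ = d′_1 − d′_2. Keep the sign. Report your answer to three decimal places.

1: z(0.620) = 0.3055, z(0.320) = -0.4677, d' = 0.7732
2: z(0.605) = 0.2663, z(0.279) = -0.5858, d' = 0.8521
Δd' = d'_1 − d'_2 = 0.7732 − 0.8521 = -0.0789
2 has the higher sensitivity.

Δd′ = -0.079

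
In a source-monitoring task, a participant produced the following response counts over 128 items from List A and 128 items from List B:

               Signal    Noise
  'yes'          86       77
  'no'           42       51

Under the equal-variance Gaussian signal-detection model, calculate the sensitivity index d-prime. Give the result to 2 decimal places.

d-prime = 0.19

H = 86/128 = 0.6719
FA = 77/128 = 0.6016
z(H) = 0.4452
z(FA) = 0.2575
d' = z(H) − z(FA) = 0.4452 − 0.2575 = 0.1877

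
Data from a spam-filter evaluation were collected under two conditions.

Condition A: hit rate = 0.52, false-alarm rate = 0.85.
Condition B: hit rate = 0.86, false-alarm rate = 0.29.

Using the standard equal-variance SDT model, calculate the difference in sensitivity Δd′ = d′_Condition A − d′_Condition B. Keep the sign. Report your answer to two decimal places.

Δd′ = -2.62

Condition A: z(0.52) = 0.050, z(0.85) = 1.036, d' = -0.986
Condition B: z(0.86) = 1.080, z(0.29) = -0.553, d' = 1.633
Δd' = d'_Condition A − d'_Condition B = -0.986 − 1.633 = -2.619
Condition B has the higher sensitivity.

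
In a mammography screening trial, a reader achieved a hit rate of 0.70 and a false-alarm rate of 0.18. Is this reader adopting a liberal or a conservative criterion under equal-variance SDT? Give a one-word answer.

z(H) = 0.524, z(FA) = -0.915
c = −½·(z(H) + z(FA)) = 0.1955
c > 0 → conservative criterion (biased toward responding “no”).

conservative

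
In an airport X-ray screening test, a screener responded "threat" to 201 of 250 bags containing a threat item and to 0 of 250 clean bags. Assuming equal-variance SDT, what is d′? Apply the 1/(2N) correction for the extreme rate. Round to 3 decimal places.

The false-alarm rate is 0/250 = 0, so apply the 1/(2N) correction: FA → 1/(2·250) = 0.00200.
z(H) = z(0.80400) = 0.8560
z(FA) = z(0.00200) = -2.8782
d' = 0.8560 − (-2.8782) = 3.7342

d′ = 3.734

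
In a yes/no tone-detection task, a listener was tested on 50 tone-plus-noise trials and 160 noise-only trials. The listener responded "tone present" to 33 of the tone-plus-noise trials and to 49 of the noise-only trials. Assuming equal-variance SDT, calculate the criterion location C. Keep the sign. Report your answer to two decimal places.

C = 0.05

H = 33/50 = 0.6600
FA = 49/160 = 0.3063
z(0.6600) = 0.4125, z(0.3063) = -0.5064
c = −½·[z(H) + z(FA)] = −0.5 × (0.4125 + (-0.5064)) = 0.04695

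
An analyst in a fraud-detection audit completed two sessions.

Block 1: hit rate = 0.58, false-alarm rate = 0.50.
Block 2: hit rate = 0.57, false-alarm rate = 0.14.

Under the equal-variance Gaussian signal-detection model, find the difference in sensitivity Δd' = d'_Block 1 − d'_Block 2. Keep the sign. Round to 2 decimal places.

Δd' = -1.05

Block 1: z(0.58) = 0.202, z(0.50) = 0.000, d' = 0.202
Block 2: z(0.57) = 0.176, z(0.14) = -1.080, d' = 1.256
Δd' = d'_Block 1 − d'_Block 2 = 0.202 − 1.256 = -1.054
Block 2 has the higher sensitivity.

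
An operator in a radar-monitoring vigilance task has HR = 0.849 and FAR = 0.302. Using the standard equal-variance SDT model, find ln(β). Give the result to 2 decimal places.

z(H) = 1.032
z(FA) = -0.519
ln β = −½·[z(H)² − z(FA)²] = −0.5 × (1.065 − 0.269) = -0.398

ln β = -0.40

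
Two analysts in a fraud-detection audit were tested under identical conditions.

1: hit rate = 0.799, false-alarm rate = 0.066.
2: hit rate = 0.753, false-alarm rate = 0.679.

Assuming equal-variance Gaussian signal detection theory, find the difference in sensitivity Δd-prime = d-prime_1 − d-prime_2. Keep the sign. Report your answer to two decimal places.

1: z(0.799) = 0.838, z(0.066) = -1.506, d' = 2.344
2: z(0.753) = 0.684, z(0.679) = 0.465, d' = 0.219
Δd' = d'_1 − d'_2 = 2.344 − 0.219 = 2.125
1 has the higher sensitivity.

Δd-prime = 2.13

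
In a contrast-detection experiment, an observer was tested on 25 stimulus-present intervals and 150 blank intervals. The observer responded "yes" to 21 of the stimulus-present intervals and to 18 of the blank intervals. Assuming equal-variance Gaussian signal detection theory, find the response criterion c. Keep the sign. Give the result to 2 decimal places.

H = 21/25 = 0.8400
FA = 18/150 = 0.1200
z(H) = 0.994
z(FA) = -1.175
c = −½·[z(H) + z(FA)] = −0.5 × (0.994 + (-1.175)) = 0.0905
c > 0: the observer has a conservative response bias.

c = 0.09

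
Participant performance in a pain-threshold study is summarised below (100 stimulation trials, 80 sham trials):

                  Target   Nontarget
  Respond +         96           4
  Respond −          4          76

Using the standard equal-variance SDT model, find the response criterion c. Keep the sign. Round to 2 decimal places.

c = -0.05

H = 96/100 = 0.9600
FA = 4/80 = 0.0500
Φ⁻¹(H) = Φ⁻¹(0.9600) = 1.7507
Φ⁻¹(FA) = Φ⁻¹(0.0500) = -1.6449
c = −½·[z(H) + z(FA)] = −0.5 × (1.7507 + (-1.6449)) = -0.0529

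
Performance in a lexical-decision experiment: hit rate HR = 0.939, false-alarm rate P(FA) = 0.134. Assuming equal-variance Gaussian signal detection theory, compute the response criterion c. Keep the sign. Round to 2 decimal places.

c = -0.22

Φ⁻¹(H) = 1.546
Φ⁻¹(FA) = -1.108
c = −½·[z(H) + z(FA)] = −0.5 × (1.546 + (-1.108)) = -0.219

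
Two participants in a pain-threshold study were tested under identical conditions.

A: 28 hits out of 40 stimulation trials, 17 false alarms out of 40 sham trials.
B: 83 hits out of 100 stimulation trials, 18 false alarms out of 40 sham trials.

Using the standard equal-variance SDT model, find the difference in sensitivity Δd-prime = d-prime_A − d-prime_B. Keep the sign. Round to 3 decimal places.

A: z(0.7000) = 0.5244, z(0.4250) = -0.1891, d' = 0.7135
B: z(0.8300) = 0.9542, z(0.4500) = -0.1257, d' = 1.0799
Δd' = d'_A − d'_B = 0.7135 − 1.0799 = -0.3664
B has the higher sensitivity.

Δd-prime = -0.366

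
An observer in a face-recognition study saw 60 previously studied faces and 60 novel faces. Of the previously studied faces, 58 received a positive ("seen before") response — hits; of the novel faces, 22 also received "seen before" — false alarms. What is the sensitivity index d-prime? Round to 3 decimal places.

d-prime = 2.175

H = 58/60 = 0.9667
FA = 22/60 = 0.3667
z(H) = 1.8344
z(FA) = -0.3406
d' = z(H) − z(FA) = 1.8344 − (-0.3406) = 2.1750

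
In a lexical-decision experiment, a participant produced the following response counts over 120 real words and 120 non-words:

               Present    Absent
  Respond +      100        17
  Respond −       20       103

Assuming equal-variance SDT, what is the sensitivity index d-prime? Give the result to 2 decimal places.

d-prime = 2.04

H = 100/120 = 0.8333
FA = 17/120 = 0.1417
z(H) = z(0.8333) = 0.9673
z(FA) = z(0.1417) = -1.0727
d' = z(H) − z(FA) = 0.9673 − (-1.0727) = 2.0400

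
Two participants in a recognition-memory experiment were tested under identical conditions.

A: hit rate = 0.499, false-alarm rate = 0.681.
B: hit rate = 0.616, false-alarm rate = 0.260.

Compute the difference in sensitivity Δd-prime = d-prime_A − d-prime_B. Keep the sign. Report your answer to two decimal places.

Δd-prime = -1.41

A: z(0.499) = -0.003, z(0.681) = 0.470, d' = -0.473
B: z(0.616) = 0.295, z(0.260) = -0.643, d' = 0.938
Δd' = d'_A − d'_B = -0.473 − 0.938 = -1.411
B has the higher sensitivity.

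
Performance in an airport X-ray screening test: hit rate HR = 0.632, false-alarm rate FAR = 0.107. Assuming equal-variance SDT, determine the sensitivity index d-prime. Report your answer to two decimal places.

Φ⁻¹(0.632) = 0.3372, Φ⁻¹(0.107) = -1.2426
d' = z(H) − z(FA) = 0.3372 − (-1.2426) = 1.5798

d-prime = 1.58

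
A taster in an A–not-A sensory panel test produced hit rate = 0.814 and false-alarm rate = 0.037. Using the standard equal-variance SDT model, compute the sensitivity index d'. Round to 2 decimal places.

d' = 2.68

Φ⁻¹(H) = Φ⁻¹(0.814) = 0.893
Φ⁻¹(FA) = Φ⁻¹(0.037) = -1.787
d' = z(H) − z(FA) = 0.893 − (-1.787) = 2.680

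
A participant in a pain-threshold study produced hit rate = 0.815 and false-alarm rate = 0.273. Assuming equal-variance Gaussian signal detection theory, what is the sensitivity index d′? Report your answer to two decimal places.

d′ = 1.50

Φ⁻¹(H) = 0.8965
Φ⁻¹(FA) = -0.6038
d' = z(H) − z(FA) = 0.8965 − (-0.6038) = 1.5003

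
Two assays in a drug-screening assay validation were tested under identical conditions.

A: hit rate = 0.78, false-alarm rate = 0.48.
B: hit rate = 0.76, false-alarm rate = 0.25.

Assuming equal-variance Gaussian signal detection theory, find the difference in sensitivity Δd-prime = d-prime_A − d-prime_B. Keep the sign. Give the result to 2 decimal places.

A: z(0.78) = 0.772, z(0.48) = -0.050, d' = 0.822
B: z(0.76) = 0.706, z(0.25) = -0.674, d' = 1.380
Δd' = d'_A − d'_B = 0.822 − 1.380 = -0.558
B has the higher sensitivity.

Δd-prime = -0.56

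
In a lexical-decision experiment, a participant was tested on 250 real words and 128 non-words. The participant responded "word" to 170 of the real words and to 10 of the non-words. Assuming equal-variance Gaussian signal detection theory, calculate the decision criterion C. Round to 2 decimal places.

H = 170/250 = 0.6800
FA = 10/128 = 0.0781
z(H) = z(0.6800) = 0.468
z(FA) = z(0.0781) = -1.418
c = −½·[z(H) + z(FA)] = −0.5 × (0.468 + (-1.418)) = 0.475

C = 0.48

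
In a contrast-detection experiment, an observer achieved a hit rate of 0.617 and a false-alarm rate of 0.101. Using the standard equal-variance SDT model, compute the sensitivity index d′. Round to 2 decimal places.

Φ⁻¹(H) = 0.298
Φ⁻¹(FA) = -1.276
d' = z(H) − z(FA) = 0.298 − (-1.276) = 1.574

d′ = 1.57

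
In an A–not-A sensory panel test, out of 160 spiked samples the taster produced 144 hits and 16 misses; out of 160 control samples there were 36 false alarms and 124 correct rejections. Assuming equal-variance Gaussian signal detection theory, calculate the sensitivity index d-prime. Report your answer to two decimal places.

H = 144/160 = 0.9000
FA = 36/160 = 0.2250
Φ⁻¹(H) = 1.2816
Φ⁻¹(FA) = -0.7554
d' = z(H) − z(FA) = 1.2816 − (-0.7554) = 2.0370

d-prime = 2.04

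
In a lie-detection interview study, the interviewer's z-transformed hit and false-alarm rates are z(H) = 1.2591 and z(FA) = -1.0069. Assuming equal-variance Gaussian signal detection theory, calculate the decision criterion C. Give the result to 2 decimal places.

c = −½·[z(H) + z(FA)] = −½·(1.2591 + (-1.0069)) = -0.1261
c < 0: the interviewer has a liberal response bias.

C = -0.13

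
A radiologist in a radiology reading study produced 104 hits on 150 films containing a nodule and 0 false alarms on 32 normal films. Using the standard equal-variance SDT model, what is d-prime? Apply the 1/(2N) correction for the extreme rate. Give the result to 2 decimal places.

The false-alarm rate is 0/32 = 0, so apply the 1/(2N) correction: FA → 1/(2·32) = 0.01562.
z(H) = z(0.69333) = 0.505
z(FA) = z(0.01562) = -2.154
d' = 0.505 − (-2.154) = 2.659

d-prime = 2.66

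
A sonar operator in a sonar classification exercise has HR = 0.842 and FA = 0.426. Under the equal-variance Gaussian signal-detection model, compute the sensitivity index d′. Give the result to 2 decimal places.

z(H) = z(0.842) = 1.0027
z(FA) = z(0.426) = -0.1866
d' = z(H) − z(FA) = 1.0027 − (-0.1866) = 1.1893

d′ = 1.19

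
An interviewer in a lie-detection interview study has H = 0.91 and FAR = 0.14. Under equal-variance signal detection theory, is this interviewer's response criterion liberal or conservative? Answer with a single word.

liberal

z(H) = 1.341, z(FA) = -1.080
c = −½·(z(H) + z(FA)) = -0.1305
c < 0 → liberal criterion (biased toward responding “yes”).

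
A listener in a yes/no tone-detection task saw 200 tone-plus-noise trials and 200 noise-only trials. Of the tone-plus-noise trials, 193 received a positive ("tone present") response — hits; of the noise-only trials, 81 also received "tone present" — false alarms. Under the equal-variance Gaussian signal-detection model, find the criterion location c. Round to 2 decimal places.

c = -0.79

H = 193/200 = 0.9650
FA = 81/200 = 0.4050
z(0.9650) = 1.8119, z(0.4050) = -0.2404
c = −½·[z(H) + z(FA)] = −0.5 × (1.8119 + (-0.2404)) = -0.78575
c < 0: the listener has a liberal response bias.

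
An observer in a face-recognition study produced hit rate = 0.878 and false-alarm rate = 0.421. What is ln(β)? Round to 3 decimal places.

ln β = -0.659

z(0.878) = 1.1650, z(0.421) = -0.1993
ln β = −½·[z(H)² − z(FA)²] = −0.5 × (1.3572 − 0.0397) = -0.65875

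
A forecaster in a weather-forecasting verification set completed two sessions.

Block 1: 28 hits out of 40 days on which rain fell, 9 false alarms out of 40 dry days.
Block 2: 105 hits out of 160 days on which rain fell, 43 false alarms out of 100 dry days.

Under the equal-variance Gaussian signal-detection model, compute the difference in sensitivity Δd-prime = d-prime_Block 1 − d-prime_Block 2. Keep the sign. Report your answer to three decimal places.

Block 1: z(0.7000) = 0.5244, z(0.2250) = -0.7554, d' = 1.2798
Block 2: z(0.6562) = 0.4021, z(0.4300) = -0.1764, d' = 0.5785
Δd' = d'_Block 1 − d'_Block 2 = 1.2798 − 0.5785 = 0.7013
Block 1 has the higher sensitivity.

Δd-prime = 0.701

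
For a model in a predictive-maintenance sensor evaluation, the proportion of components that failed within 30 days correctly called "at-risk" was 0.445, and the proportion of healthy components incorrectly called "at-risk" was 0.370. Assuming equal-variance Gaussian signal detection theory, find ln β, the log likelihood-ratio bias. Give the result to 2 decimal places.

z(H) = z(0.445) = -0.138
z(FA) = z(0.370) = -0.332
ln β = −½·[z(H)² − z(FA)²] = −0.5 × (0.019 − 0.110) = 0.0455

ln β = 0.05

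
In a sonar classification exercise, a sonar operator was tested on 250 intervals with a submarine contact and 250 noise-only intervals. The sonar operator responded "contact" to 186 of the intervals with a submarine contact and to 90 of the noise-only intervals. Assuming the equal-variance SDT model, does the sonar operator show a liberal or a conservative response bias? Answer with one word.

liberal

z(H) = 0.656, z(FA) = -0.358
c = −½·(z(H) + z(FA)) = -0.149
c < 0 → liberal criterion (biased toward responding “yes”).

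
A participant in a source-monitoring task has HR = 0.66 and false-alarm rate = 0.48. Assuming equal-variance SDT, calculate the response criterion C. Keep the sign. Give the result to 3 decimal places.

Φ⁻¹(0.66) = 0.4125, Φ⁻¹(0.48) = -0.0502
c = −½·[z(H) + z(FA)] = −0.5 × (0.4125 + (-0.0502)) = -0.18115
c < 0: the participant has a liberal response bias.

C = -0.181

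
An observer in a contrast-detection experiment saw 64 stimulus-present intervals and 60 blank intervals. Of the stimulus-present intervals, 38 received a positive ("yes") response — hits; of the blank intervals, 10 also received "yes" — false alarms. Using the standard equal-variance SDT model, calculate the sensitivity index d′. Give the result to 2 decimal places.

H = 38/64 = 0.5938
FA = 10/60 = 0.1667
z(0.5938) = 0.237, z(0.1667) = -0.967
d' = z(H) − z(FA) = 0.237 − (-0.967) = 1.204

d′ = 1.20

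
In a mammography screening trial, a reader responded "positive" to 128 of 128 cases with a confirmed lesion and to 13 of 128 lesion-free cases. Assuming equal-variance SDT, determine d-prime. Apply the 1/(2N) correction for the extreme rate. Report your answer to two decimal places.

d-prime = 3.93

The hit rate is 128/128 = 1, so apply the 1/(2N) correction: H → 1 − 1/(2·128) = 0.99609.
z(H) = z(0.99609) = 2.660
z(FA) = z(0.10156) = -1.273
d' = 2.660 − (-1.273) = 3.933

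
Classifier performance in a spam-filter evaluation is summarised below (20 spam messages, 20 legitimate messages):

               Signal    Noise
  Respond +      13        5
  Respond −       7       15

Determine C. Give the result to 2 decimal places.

C = 0.14

H = 13/20 = 0.6500
FA = 5/20 = 0.2500
z(H) = z(0.6500) = 0.385
z(FA) = z(0.2500) = -0.674
c = −½·[z(H) + z(FA)] = −0.5 × (0.385 + (-0.674)) = 0.1445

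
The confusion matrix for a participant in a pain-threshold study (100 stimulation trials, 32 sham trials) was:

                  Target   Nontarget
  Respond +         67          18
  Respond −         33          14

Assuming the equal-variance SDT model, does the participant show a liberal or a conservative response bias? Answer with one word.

liberal

z(H) = 0.440, z(FA) = 0.157
c = −½·(z(H) + z(FA)) = -0.2985
c < 0 → liberal criterion (biased toward responding “yes”).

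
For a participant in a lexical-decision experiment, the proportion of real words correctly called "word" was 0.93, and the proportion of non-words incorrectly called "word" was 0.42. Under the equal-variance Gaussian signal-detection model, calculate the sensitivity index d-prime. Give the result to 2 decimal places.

d-prime = 1.68

z(H) = 1.476
z(FA) = -0.202
d' = z(H) − z(FA) = 1.476 − (-0.202) = 1.678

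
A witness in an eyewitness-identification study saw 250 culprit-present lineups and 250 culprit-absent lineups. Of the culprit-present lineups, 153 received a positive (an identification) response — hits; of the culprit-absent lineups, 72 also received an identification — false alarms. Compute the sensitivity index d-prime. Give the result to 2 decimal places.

H = 153/250 = 0.6120
FA = 72/250 = 0.2880
z(H) = 0.2845
z(FA) = -0.5592
d' = z(H) − z(FA) = 0.2845 − (-0.5592) = 0.8437

d-prime = 0.84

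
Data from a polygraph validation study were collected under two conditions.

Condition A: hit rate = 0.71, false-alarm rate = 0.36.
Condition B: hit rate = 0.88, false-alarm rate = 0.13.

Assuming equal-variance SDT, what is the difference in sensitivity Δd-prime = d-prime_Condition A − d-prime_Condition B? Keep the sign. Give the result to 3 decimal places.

Condition A: z(0.71) = 0.5534, z(0.36) = -0.3585, d' = 0.9119
Condition B: z(0.88) = 1.1750, z(0.13) = -1.1264, d' = 2.3014
Δd' = d'_Condition A − d'_Condition B = 0.9119 − 2.3014 = -1.3895
Condition B has the higher sensitivity.

Δd-prime = -1.390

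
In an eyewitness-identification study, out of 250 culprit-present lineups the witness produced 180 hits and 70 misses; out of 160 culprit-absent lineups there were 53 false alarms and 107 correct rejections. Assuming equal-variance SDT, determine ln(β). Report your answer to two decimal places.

H = 180/250 = 0.7200
FA = 53/160 = 0.3312
z(H) = 0.583
z(FA) = -0.437
ln β = −½·[z(H)² − z(FA)²] = −0.5 × (0.340 − 0.191) = -0.0745

ln β = -0.07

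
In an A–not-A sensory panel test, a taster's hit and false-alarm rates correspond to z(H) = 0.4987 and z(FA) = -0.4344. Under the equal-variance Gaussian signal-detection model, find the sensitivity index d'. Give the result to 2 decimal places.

d' = 0.93

d' = z(H) − z(FA) = 0.4987 − (-0.4344) = 0.9331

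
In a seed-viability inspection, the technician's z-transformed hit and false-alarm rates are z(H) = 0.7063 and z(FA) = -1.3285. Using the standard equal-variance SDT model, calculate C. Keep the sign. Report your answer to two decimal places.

c = −½·[z(H) + z(FA)] = −½·(0.7063 + (-1.3285)) = 0.3111
c > 0: the technician has a conservative response bias.

C = 0.31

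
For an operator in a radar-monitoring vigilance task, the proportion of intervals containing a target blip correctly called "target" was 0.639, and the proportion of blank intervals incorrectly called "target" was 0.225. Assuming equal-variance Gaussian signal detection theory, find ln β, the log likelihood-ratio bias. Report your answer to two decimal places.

z(H) = z(0.639) = 0.356
z(FA) = z(0.225) = -0.755
ln β = −½·[z(H)² − z(FA)²] = −0.5 × (0.127 − 0.570) = 0.2215

ln β = 0.22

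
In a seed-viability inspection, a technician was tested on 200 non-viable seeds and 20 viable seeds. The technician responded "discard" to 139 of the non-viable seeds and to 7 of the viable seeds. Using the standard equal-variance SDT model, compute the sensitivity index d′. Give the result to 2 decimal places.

H = 139/200 = 0.6950
FA = 7/20 = 0.3500
Φ⁻¹(H) = Φ⁻¹(0.6950) = 0.510
Φ⁻¹(FA) = Φ⁻¹(0.3500) = -0.385
d' = z(H) − z(FA) = 0.510 − (-0.385) = 0.895

d′ = 0.90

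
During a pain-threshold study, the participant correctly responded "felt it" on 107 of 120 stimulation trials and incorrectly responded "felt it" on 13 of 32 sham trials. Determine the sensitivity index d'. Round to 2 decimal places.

d' = 1.47

H = 107/120 = 0.8917
FA = 13/32 = 0.4062
z(H) = z(0.8917) = 1.236
z(FA) = z(0.4062) = -0.237
d' = z(H) − z(FA) = 1.236 − (-0.237) = 1.473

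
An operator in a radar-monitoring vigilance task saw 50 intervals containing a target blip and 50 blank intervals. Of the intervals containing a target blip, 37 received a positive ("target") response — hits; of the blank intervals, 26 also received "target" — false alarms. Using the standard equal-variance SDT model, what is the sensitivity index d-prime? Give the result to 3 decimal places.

d-prime = 0.593

H = 37/50 = 0.7400
FA = 26/50 = 0.5200
Φ⁻¹(H) = Φ⁻¹(0.7400) = 0.6433
Φ⁻¹(FA) = Φ⁻¹(0.5200) = 0.0502
d' = z(H) − z(FA) = 0.6433 − 0.0502 = 0.5931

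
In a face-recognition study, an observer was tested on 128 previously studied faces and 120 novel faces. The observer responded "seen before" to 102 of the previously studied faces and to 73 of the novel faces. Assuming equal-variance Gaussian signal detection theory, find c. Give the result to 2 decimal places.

H = 102/128 = 0.7969
FA = 73/120 = 0.6083
Φ⁻¹(H) = Φ⁻¹(0.7969) = 0.8306
Φ⁻¹(FA) = Φ⁻¹(0.6083) = 0.2749
c = −½·[z(H) + z(FA)] = −0.5 × (0.8306 + 0.2749) = -0.55275
c < 0: the observer has a liberal response bias.

c = -0.55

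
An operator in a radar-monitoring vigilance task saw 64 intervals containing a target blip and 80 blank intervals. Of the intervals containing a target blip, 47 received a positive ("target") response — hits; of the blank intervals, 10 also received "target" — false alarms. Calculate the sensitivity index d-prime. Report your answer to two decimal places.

d-prime = 1.78

H = 47/64 = 0.7344
FA = 10/80 = 0.1250
z(H) = 0.6262
z(FA) = -1.1503
d' = z(H) − z(FA) = 0.6262 − (-1.1503) = 1.7765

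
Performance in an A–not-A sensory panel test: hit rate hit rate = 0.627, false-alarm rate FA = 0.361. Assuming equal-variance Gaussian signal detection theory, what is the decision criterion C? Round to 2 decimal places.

Φ⁻¹(H) = 0.324
Φ⁻¹(FA) = -0.356
c = −½·[z(H) + z(FA)] = −0.5 × (0.324 + (-0.356)) = 0.016

C = 0.02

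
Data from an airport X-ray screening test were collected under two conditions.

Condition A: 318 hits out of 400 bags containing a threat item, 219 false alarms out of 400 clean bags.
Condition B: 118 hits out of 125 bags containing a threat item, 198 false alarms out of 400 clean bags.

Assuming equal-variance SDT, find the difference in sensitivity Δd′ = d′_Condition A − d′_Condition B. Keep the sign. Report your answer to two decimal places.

Δd′ = -0.90

Condition A: z(0.7950) = 0.824, z(0.5475) = 0.119, d' = 0.705
Condition B: z(0.9440) = 1.589, z(0.4950) = -0.013, d' = 1.602
Δd' = d'_Condition A − d'_Condition B = 0.705 − 1.602 = -0.897
Condition B has the higher sensitivity.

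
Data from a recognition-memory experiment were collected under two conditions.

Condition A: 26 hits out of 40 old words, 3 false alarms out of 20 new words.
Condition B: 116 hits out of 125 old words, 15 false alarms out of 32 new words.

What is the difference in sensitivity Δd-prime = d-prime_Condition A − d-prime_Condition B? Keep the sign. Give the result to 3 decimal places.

Δd-prime = -0.118

Condition A: z(0.6500) = 0.3853, z(0.1500) = -1.0364, d' = 1.4217
Condition B: z(0.9280) = 1.4611, z(0.4688) = -0.0783, d' = 1.5394
Δd' = d'_Condition A − d'_Condition B = 1.4217 − 1.5394 = -0.1177
Condition B has the higher sensitivity.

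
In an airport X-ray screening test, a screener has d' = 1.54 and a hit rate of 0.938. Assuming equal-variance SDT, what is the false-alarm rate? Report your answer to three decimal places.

z(hit rate) = z(0.938) = 1.5382
z(FA) = z(H) − d' = 1.5382 − 1.54 = -0.0018
false-alarm rate = Φ(-0.0018) = 0.4993

false-alarm rate = 0.499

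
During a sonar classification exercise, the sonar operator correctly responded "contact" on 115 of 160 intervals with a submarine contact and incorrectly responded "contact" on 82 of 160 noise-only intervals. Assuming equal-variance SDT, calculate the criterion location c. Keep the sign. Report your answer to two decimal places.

H = 115/160 = 0.7188
FA = 82/160 = 0.5125
Φ⁻¹(0.7188) = 0.5793, Φ⁻¹(0.5125) = 0.0313
c = −½·[z(H) + z(FA)] = −0.5 × (0.5793 + 0.0313) = -0.3053

c = -0.31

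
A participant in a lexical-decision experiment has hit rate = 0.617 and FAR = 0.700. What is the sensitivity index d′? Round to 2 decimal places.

d′ = -0.23

z(0.617) = 0.298, z(0.700) = 0.524
d' = z(H) − z(FA) = 0.298 − 0.524 = -0.226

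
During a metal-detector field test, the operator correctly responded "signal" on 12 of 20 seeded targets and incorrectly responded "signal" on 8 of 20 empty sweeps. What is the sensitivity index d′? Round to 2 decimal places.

H = 12/20 = 0.6000
FA = 8/20 = 0.4000
z(H) = z(0.6000) = 0.253
z(FA) = z(0.4000) = -0.253
d' = z(H) − z(FA) = 0.253 − (-0.253) = 0.506

d′ = 0.51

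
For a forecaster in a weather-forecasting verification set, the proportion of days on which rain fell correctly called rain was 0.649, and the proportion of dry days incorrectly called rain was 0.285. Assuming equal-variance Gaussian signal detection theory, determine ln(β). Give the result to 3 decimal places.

ln β = 0.088

z(H) = z(0.649) = 0.3826
z(FA) = z(0.285) = -0.5681
ln β = −½·[z(H)² − z(FA)²] = −0.5 × (0.1464 − 0.3227) = 0.08815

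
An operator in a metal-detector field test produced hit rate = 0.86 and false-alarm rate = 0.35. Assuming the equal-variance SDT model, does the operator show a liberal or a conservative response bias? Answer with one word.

liberal

z(H) = 1.080, z(FA) = -0.385
c = −½·(z(H) + z(FA)) = -0.3475
c < 0 → liberal criterion (biased toward responding “yes”).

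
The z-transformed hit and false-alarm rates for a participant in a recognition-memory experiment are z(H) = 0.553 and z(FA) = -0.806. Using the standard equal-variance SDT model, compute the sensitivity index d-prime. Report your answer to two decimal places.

d-prime = 1.36

d' = z(H) − z(FA) = 0.553 − (-0.806) = 1.359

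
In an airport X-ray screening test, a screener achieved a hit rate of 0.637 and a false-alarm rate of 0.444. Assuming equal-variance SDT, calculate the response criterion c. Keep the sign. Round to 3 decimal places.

c = -0.105

z(0.637) = 0.3505, z(0.444) = -0.1408
c = −½·[z(H) + z(FA)] = −0.5 × (0.3505 + (-0.1408)) = -0.10485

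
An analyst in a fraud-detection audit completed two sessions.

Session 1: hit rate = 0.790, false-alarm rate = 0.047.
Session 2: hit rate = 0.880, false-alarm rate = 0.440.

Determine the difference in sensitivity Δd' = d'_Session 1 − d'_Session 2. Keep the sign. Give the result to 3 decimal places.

Session 1: z(0.790) = 0.8064, z(0.047) = -1.6747, d' = 2.4811
Session 2: z(0.880) = 1.1750, z(0.440) = -0.1510, d' = 1.3260
Δd' = d'_Session 1 − d'_Session 2 = 2.4811 − 1.3260 = 1.1551
Session 1 has the higher sensitivity.

Δd' = 1.155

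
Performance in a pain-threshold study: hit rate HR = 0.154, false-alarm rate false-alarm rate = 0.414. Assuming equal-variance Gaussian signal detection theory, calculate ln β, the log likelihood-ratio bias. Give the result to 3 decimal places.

ln β = -0.496

z(H) = -1.0194
z(FA) = -0.2173
ln β = −½·[z(H)² − z(FA)²] = −0.5 × (1.0392 − 0.0472) = -0.4960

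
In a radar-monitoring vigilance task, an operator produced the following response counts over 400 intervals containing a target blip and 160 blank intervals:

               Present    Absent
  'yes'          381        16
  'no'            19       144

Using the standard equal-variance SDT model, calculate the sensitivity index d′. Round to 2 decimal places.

H = 381/400 = 0.9525
FA = 16/160 = 0.1000
Φ⁻¹(0.9525) = 1.6696, Φ⁻¹(0.1000) = -1.2816
d' = z(H) − z(FA) = 1.6696 − (-1.2816) = 2.9512

d′ = 2.95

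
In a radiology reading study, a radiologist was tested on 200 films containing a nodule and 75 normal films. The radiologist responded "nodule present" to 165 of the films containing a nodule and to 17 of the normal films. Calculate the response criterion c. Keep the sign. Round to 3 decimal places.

H = 165/200 = 0.8250
FA = 17/75 = 0.2267
z(H) = 0.9346
z(FA) = -0.7498
c = −½·[z(H) + z(FA)] = −0.5 × (0.9346 + (-0.7498)) = -0.0924

c = -0.092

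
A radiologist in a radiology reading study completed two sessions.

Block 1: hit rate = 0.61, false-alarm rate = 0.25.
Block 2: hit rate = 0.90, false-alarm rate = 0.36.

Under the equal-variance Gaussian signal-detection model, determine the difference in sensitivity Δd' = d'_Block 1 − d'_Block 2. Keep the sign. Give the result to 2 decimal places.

Block 1: z(0.61) = 0.279, z(0.25) = -0.674, d' = 0.953
Block 2: z(0.90) = 1.282, z(0.36) = -0.358, d' = 1.640
Δd' = d'_Block 1 − d'_Block 2 = 0.953 − 1.640 = -0.687
Block 2 has the higher sensitivity.

Δd' = -0.69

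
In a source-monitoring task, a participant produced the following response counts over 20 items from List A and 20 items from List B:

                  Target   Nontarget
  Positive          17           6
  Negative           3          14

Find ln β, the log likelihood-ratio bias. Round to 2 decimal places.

H = 17/20 = 0.8500
FA = 6/20 = 0.3000
z(H) = 1.036
z(FA) = -0.524
ln β = −½·[z(H)² − z(FA)²] = −0.5 × (1.073 − 0.275) = -0.399

ln β = -0.40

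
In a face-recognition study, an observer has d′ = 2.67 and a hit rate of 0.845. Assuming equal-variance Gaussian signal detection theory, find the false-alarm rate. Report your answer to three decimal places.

z(hit rate) = z(0.845) = 1.0152
z(FA) = z(H) − d' = 1.0152 − 2.67 = -1.6548
false-alarm rate = Φ(-1.6548) = 0.0490

false-alarm rate = 0.049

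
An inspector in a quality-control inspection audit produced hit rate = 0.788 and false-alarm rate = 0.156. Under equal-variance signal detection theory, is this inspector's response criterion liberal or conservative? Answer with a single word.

conservative

z(H) = 0.800, z(FA) = -1.011
c = −½·(z(H) + z(FA)) = 0.1055
c > 0 → conservative criterion (biased toward responding “no”).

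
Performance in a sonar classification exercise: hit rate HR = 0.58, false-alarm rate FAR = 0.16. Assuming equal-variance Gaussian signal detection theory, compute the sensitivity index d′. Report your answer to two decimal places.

d′ = 1.20

Φ⁻¹(H) = 0.2019
Φ⁻¹(FA) = -0.9945
d' = z(H) − z(FA) = 0.2019 − (-0.9945) = 1.1964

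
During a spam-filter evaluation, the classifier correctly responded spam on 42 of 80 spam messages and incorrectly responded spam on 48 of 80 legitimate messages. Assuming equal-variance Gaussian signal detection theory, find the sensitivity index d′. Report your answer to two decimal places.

H = 42/80 = 0.5250
FA = 48/80 = 0.6000
z(H) = 0.0627
z(FA) = 0.2533
d' = z(H) − z(FA) = 0.0627 − 0.2533 = -0.1906

d′ = -0.19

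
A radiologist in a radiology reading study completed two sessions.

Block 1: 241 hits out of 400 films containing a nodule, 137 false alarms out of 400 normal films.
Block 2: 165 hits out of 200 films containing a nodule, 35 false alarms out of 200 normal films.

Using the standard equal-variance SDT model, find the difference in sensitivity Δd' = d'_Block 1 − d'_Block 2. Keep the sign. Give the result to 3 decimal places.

Δd' = -1.204

Block 1: z(0.6025) = 0.2598, z(0.3425) = -0.4056, d' = 0.6654
Block 2: z(0.8250) = 0.9346, z(0.1750) = -0.9346, d' = 1.8692
Δd' = d'_Block 1 − d'_Block 2 = 0.6654 − 1.8692 = -1.2038
Block 2 has the higher sensitivity.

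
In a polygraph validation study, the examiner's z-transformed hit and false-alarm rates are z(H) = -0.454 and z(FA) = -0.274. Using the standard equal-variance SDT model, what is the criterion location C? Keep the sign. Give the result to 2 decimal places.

C = 0.36

c = −½·[z(H) + z(FA)] = −½·(-0.454 + (-0.274)) = 0.364
c > 0: the examiner has a conservative response bias.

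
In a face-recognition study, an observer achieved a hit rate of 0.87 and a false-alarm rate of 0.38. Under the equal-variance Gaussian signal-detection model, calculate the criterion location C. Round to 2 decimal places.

z(H) = 1.1264
z(FA) = -0.3055
c = −½·[z(H) + z(FA)] = −0.5 × (1.1264 + (-0.3055)) = -0.41045

C = -0.41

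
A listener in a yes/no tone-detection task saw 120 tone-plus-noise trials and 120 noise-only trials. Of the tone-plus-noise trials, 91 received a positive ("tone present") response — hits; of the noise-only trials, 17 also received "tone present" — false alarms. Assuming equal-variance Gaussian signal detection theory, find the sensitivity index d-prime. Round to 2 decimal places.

H = 91/120 = 0.7583
FA = 17/120 = 0.1417
Φ⁻¹(H) = Φ⁻¹(0.7583) = 0.701
Φ⁻¹(FA) = Φ⁻¹(0.1417) = -1.073
d' = z(H) − z(FA) = 0.701 − (-1.073) = 1.774

d-prime = 1.77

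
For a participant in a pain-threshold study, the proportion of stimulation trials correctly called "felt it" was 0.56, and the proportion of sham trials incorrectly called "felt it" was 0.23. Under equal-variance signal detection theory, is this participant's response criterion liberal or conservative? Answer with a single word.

z(H) = 0.151, z(FA) = -0.739
c = −½·(z(H) + z(FA)) = 0.294
c > 0 → conservative criterion (biased toward responding “no”).

conservative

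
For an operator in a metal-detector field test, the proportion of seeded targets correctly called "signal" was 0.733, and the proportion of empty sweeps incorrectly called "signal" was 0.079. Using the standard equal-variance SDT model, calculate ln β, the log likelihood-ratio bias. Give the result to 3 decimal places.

ln β = 0.803

z(H) = 0.6219
z(FA) = -1.4118
ln β = −½·[z(H)² − z(FA)²] = −0.5 × (0.3868 − 1.9932) = 0.8032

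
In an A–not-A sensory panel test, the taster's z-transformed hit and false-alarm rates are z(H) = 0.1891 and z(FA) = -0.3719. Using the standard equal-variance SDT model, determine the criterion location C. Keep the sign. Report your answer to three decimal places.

C = 0.091

c = −½·[z(H) + z(FA)] = −½·(0.1891 + (-0.3719)) = 0.0914
c > 0: the taster has a conservative response bias.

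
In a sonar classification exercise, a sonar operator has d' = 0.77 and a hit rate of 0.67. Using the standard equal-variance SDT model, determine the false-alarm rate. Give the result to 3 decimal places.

false-alarm rate = 0.371

z(hit rate) = z(0.67) = 0.4399
z(FA) = z(H) − d' = 0.4399 − 0.77 = -0.3301
false-alarm rate = Φ(-0.3301) = 0.3707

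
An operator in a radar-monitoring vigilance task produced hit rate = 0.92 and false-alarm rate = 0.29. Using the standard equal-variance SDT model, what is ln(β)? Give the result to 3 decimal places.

ln β = -0.834

Φ⁻¹(H) = Φ⁻¹(0.92) = 1.4051
Φ⁻¹(FA) = Φ⁻¹(0.29) = -0.5534
ln β = −½·[z(H)² − z(FA)²] = −0.5 × (1.9743 − 0.3063) = -0.8340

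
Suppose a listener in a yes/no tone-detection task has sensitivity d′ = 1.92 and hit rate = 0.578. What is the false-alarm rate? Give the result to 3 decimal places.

z(hit rate) = z(0.578) = 0.1968
z(FA) = z(H) − d' = 0.1968 − 1.92 = -1.7232
false-alarm rate = Φ(-1.7232) = 0.0424

false-alarm rate = 0.042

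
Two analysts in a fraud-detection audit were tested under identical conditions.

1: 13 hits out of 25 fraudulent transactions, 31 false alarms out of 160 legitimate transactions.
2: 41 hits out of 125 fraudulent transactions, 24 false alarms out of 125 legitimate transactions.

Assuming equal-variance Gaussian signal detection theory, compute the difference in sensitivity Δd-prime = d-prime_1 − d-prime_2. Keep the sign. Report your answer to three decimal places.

1: z(0.5200) = 0.0502, z(0.1938) = -0.8640, d' = 0.9142
2: z(0.3280) = -0.4454, z(0.1920) = -0.8705, d' = 0.4251
Δd' = d'_1 − d'_2 = 0.9142 − 0.4251 = 0.4891
1 has the higher sensitivity.

Δd-prime = 0.489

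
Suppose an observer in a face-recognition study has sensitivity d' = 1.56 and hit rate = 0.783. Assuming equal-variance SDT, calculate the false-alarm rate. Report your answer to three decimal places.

z(hit rate) = z(0.783) = 0.7824
z(FA) = z(H) − d' = 0.7824 − 1.56 = -0.7776
false-alarm rate = Φ(-0.7776) = 0.2184

false-alarm rate = 0.218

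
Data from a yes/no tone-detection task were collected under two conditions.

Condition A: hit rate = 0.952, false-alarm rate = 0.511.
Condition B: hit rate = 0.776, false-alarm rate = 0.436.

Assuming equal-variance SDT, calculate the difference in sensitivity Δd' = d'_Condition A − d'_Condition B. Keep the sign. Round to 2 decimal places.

Condition A: z(0.952) = 1.665, z(0.511) = 0.028, d' = 1.637
Condition B: z(0.776) = 0.759, z(0.436) = -0.161, d' = 0.920
Δd' = d'_Condition A − d'_Condition B = 1.637 − 0.920 = 0.717
Condition A has the higher sensitivity.

Δd' = 0.72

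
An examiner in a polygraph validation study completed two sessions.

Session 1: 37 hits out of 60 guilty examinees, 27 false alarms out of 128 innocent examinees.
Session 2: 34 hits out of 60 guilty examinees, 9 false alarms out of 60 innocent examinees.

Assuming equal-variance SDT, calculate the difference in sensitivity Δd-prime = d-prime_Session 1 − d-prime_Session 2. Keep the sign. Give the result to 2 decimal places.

Session 1: z(0.6167) = 0.297, z(0.2109) = -0.803, d' = 1.100
Session 2: z(0.5667) = 0.168, z(0.1500) = -1.036, d' = 1.204
Δd' = d'_Session 1 − d'_Session 2 = 1.100 − 1.204 = -0.104
Session 2 has the higher sensitivity.

Δd-prime = -0.10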